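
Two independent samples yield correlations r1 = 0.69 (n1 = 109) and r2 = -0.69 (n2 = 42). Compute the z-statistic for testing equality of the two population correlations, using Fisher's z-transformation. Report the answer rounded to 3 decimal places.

Fisher z-transforms: z1 = atanh(0.69) = 0.847956, z2 = atanh(-0.69) = -0.847956; difference d = 1.695912
Var(d) = 1/106 + 1/39 = 0.0094340 + 0.0256410 = 0.0350750
z = d/√Var(d) = 1.695912 / √0.0350750 = 1.695912 / 0.187283 = 9.055

9.055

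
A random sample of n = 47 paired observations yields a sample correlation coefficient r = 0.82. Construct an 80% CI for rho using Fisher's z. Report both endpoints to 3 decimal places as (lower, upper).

z_r = atanh(0.82) = 1.156817;  SE = 1/√(n−3) = 1/√44 = 0.150756
z-limits: 1.156817 ± 1.282·0.150756 = 1.156817 ± 0.193269 = [0.963548, 1.350086]
ρ-limits: (tanh 0.963548, tanh 1.350086) = (0.746, 0.874)

(0.746, 0.874)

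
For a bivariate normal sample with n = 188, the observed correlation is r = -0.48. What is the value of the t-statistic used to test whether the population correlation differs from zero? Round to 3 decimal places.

-7.462

1 − r² = 1 − 0.2304 = 0.7696;  √(1−r²) = 0.877268
√(n−2) = √186 = 13.638182
t = r·√(n−2)/√(1−r²) = -0.48 · 13.638182 / 0.877268 = -7.462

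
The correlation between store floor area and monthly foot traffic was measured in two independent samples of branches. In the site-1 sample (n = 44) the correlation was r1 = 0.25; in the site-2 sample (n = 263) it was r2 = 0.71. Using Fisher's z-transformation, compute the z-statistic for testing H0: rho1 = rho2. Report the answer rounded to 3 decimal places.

Fisher z-transforms: z1 = atanh(0.25) = 0.255413, z2 = atanh(0.71) = 0.887184; difference d = -0.631771
Var(d) = 1/41 + 1/260 = 0.0243902 + 0.0038462 = 0.0282364
z = d/√Var(d) = -0.631771 / √0.0282364 = -0.631771 / 0.168037 = -3.760

-3.760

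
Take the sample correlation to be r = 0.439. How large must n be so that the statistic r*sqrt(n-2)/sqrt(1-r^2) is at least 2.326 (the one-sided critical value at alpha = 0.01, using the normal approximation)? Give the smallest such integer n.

Need r·√(n−2)/√(1−r²) ≥ 2.326
√(n−2) ≥ 2.326·√(1−0.192721) / 0.439 = 2.326·0.898487 / 0.439 = 4.7605
n−2 ≥ 22.6624  ⇒  n ≥ 24.6624
Smallest integer n = 25

25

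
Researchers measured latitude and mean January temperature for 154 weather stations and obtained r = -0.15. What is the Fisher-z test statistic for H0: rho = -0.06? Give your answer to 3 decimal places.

z_r = atanh(-0.15) = -0.151140,  z_0 = atanh(-0.06) = -0.060072
SE = 1/√(n−3) = 1/√151 = 0.081379
z = (z_r − z_0)/SE = (-0.151140 − (-0.060072)) / 0.081379 = -0.091068 / 0.081379 = -1.119

-1.119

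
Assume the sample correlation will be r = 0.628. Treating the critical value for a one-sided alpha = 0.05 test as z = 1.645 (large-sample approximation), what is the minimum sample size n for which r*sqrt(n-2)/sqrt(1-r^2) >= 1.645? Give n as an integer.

7

Need r·√(n−2)/√(1−r²) ≥ 1.645
√(n−2) ≥ 1.645·√(1−0.394384) / 0.628 = 1.645·0.778213 / 0.628 = 2.0385
n−2 ≥ 4.1555  ⇒  n ≥ 6.1555
Smallest integer n = 7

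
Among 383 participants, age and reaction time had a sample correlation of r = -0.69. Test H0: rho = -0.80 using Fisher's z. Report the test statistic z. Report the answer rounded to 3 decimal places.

Fisher z: atanh(-0.69) = -0.847956, atanh(-0.80) = -1.098612
z = (z_r − z_0)·√(n−3) = (-0.847956 − (-1.098612))·√380 = 0.250656 · 19.493589 = 4.886

4.886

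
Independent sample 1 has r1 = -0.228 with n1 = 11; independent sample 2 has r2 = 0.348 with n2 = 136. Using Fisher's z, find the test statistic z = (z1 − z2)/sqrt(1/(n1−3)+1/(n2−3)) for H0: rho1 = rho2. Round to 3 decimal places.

Fisher z-transforms: z1 = atanh(-0.228) = -0.232079, z2 = atanh(0.348) = 0.363166; difference d = -0.595245
Var(d) = 1/8 + 1/133 = 0.1250000 + 0.0075188 = 0.1325188
z = d/√Var(d) = -0.595245 / √0.1325188 = -0.595245 / 0.364031 = -1.635

-1.635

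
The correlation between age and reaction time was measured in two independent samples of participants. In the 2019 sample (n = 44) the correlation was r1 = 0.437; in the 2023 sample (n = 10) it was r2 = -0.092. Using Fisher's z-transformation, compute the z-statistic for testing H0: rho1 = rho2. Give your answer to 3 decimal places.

Fisher z-transforms: z1 = atanh(0.437) = 0.468517, z2 = atanh(-0.092) = -0.092261; difference d = 0.560778
Var(d) = 1/41 + 1/7 = 0.0243902 + 0.1428571 = 0.1672473
z = d/√Var(d) = 0.560778 / √0.1672473 = 0.560778 / 0.408959 = 1.371

1.371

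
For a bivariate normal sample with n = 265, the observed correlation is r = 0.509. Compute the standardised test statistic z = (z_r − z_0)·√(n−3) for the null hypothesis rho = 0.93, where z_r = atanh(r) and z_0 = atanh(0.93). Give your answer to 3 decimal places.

Fisher z: atanh(0.509) = 0.561379, atanh(0.93) = 1.658390
z = (z_r − z_0)·√(n−3) = (0.561379 − 1.658390)·√262 = -1.097011 · 16.186414 = -17.757

-17.757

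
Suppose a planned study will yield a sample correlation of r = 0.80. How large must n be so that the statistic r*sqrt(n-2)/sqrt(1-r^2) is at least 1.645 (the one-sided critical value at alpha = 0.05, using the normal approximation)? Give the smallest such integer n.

Need r·√(n−2)/√(1−r²) ≥ 1.645
√(n−2) ≥ 1.645·√(1−0.6400) / 0.80 = 1.645·0.600000 / 0.80 = 1.2337
n−2 ≥ 1.5220  ⇒  n ≥ 3.5220
Smallest integer n = 4

4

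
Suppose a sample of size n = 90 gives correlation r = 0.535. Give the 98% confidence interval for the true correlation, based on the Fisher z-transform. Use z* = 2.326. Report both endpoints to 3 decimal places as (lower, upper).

Fisher z: z_r = atanh(r) = ½·ln((1+0.535)/(1−0.535)) = 0.597124
SE(z) = 1/√(n−3) = 1/√87 = 0.107211
98% ⇒ z* = 2.326; margin = 2.326·0.107211 = 0.249373
CI on z-scale: (0.347751, 0.846497)
Back-transform: tanh(0.347751) = 0.334380, tanh(0.846497) = 0.689235

(0.334, 0.689)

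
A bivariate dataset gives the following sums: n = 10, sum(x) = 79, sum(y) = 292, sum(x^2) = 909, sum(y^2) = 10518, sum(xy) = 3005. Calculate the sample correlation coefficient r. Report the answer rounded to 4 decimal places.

Numerator: nΣxy − (Σx)(Σy) = 10·3005 − (79)(292) = 6982
Denominator: √[(nΣx²−(Σx)²)(nΣy²−(Σy)²)]
  nΣx²−(Σx)² = 10·909 − 6241 = 2849;  nΣy²−(Σy)² = 10·10518 − 85264 = 19916
  √(2849·19916) = √56740684 = 7532.6412
r = 6982 / 7532.6412 = 0.9269

0.9269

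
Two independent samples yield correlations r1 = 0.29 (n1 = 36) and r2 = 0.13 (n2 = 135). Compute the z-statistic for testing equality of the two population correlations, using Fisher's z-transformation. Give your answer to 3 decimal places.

0.862

Fisher z-transforms: z1 = atanh(0.29) = 0.298566, z2 = atanh(0.13) = 0.130740; difference d = 0.167826
Var(d) = 1/33 + 1/132 = 0.0303030 + 0.0075758 = 0.0378788
z = d/√Var(d) = 0.167826 / √0.0378788 = 0.167826 / 0.194625 = 0.862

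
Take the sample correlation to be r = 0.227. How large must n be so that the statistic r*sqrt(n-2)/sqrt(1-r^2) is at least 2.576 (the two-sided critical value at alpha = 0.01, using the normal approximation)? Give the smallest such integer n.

Need r·√(n−2)/√(1−r²) ≥ 2.576
√(n−2) ≥ 2.576·√(1−0.051529) / 0.227 = 2.576·0.973895 / 0.227 = 11.0518
n−2 ≥ 122.1423  ⇒  n ≥ 124.1423
Smallest integer n = 125

125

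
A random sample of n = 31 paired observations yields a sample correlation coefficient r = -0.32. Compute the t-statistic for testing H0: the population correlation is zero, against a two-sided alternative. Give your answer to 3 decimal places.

-1.819

t = r·√(n−2) / √(1−r²) with r = -0.32, n = 31
  = -0.32·√29 / √(1 − 0.1024)
  = -0.32·5.385165 / 0.947418
  = -1.723253 / 0.947418 = -1.819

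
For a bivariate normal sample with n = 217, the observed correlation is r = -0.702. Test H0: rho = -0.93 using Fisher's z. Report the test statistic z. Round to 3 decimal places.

11.515

Fisher z: atanh(-0.702) = -0.871233, atanh(-0.93) = -1.658390
z = (z_r − z_0)·√(n−3) = (-0.871233 − (-1.658390))·√214 = 0.787157 · 14.628739 = 11.515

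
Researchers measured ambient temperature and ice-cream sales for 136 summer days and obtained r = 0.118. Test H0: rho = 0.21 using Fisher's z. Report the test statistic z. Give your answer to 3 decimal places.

-1.091

Fisher z: atanh(0.118) = 0.118552, atanh(0.21) = 0.213171
z = (z_r − z_0)·√(n−3) = (0.118552 − 0.213171)·√133 = -0.094619 · 11.532563 = -1.091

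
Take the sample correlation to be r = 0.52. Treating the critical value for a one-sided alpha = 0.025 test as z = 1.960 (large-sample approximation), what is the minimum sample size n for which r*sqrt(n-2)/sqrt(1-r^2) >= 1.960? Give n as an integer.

13

Need r·√(n−2)/√(1−r²) ≥ 1.960
√(n−2) ≥ 1.960·√(1−0.2704) / 0.52 = 1.960·0.854166 / 0.52 = 3.2195
n−2 ≥ 10.3652  ⇒  n ≥ 12.3652
Smallest integer n = 13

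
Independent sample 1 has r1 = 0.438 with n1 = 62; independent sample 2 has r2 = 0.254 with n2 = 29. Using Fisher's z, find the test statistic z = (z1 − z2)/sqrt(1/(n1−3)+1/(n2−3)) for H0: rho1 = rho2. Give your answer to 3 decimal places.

0.892

Fisher z-transforms: z1 = atanh(0.438) = 0.469753, z2 = atanh(0.254) = 0.259684; difference d = 0.210069
Var(d) = 1/59 + 1/26 = 0.0169492 + 0.0384615 = 0.0554107
z = d/√Var(d) = 0.210069 / √0.0554107 = 0.210069 / 0.235395 = 0.892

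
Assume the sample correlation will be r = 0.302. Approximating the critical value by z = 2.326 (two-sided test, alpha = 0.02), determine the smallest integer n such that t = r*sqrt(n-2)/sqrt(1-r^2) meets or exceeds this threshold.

56

r√(n−2)/√(1−r²) ≥ 2.326  ⇔  n−2 ≥ (2.326)²·(1−r²)/r²
(1−r²)/r² = (1−0.091204)/0.091204 = 9.9644
n ≥ 2 + 5.410276·9.9644 = 2 + 53.9102 = 55.9102
⌈55.9102⌉ = 56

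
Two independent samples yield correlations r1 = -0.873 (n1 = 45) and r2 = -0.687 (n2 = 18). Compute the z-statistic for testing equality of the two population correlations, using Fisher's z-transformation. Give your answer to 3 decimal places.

Fisher z-transforms: z1 = atanh(-0.873) = -1.345555, z2 = atanh(-0.687) = -0.842252; difference d = -0.503303
Var(d) = 1/42 + 1/15 = 0.0238095 + 0.0666667 = 0.0904762
z = d/√Var(d) = -0.503303 / √0.0904762 = -0.503303 / 0.300793 = -1.673

-1.673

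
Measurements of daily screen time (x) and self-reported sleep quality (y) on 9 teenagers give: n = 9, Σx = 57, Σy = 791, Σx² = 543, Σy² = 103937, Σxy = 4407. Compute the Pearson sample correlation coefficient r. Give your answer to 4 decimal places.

-0.2408

S_xy = nΣxy − ΣxΣy = 9·4407 − 57·791 = 39663 − 45087 = -5424
S_xx = nΣx² − (Σx)² = 9·543 − 57² = 4887 − 3249 = 1638
S_yy = nΣy² − (Σy)² = 9·103937 − 791² = 935433 − 625681 = 309752
r = S_xy / √(S_xx·S_yy) = -5424 / √(1638·309752) = -5424 / √507373776 = -5424 / 22524.9590 = -0.2408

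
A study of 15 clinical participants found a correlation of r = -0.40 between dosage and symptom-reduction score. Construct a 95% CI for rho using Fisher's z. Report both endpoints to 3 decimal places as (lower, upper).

(-0.757, 0.141)

Fisher z: z_r = atanh(r) = ½·ln((1+(-0.40))/(1−(-0.40))) = -0.423649
SE(z) = 1/√(n−3) = 1/√12 = 0.288675
95% ⇒ z* = 1.960; margin = 1.960·0.288675 = 0.565803
CI on z-scale: (-0.989452, 0.142154)
Back-transform: tanh(-0.989452) = -0.757129, tanh(0.142154) = 0.141204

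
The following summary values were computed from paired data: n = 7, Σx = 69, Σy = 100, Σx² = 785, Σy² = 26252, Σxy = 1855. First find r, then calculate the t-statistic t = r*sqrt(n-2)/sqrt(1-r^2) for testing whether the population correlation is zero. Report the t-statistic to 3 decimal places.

S_xy = nΣxy − ΣxΣy = 7·1855 − 69·100 = 12985 − 6900 = 6085
S_xx = nΣx² − (Σx)² = 7·785 − 69² = 5495 − 4761 = 734
S_yy = nΣy² − (Σy)² = 7·26252 − 100² = 183764 − 10000 = 173764
r = S_xy / √(S_xx·S_yy) = 6085 / √(734·173764) = 6085 / √127542776 = 6085 / 11293.4838 = 0.5388
t = r·√(n−2)/√(1−r²) = 0.5388·√5 / √(1−0.290305) = 1.204793 / 0.842434 = 1.430

1.430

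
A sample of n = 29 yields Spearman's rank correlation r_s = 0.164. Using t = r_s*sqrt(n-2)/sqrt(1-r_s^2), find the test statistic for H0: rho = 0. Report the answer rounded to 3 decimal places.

0.864

1 − r_s² = 1 − 0.026896 = 0.973104;  √(1−r_s²) = 0.986460
√(n−2) = √27 = 5.196152
t = r_s·√(n−2)/√(1−r_s²) = 0.164 · 5.196152 / 0.986460 = 0.864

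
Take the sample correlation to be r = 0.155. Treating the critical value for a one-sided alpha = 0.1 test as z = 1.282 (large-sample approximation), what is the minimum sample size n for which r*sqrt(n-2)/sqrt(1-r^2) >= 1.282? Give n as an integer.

69

Need r·√(n−2)/√(1−r²) ≥ 1.282
√(n−2) ≥ 1.282·√(1−0.024025) / 0.155 = 1.282·0.987914 / 0.155 = 8.1710
n−2 ≥ 66.7652  ⇒  n ≥ 68.7652
Smallest integer n = 69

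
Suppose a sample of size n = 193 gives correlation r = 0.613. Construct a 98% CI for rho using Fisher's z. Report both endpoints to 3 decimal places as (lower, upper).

z_r = atanh(0.613) = 0.713713;  SE = 1/√(n−3) = 1/√190 = 0.072548
z-limits: 0.713713 ± 2.326·0.072548 = 0.713713 ± 0.168747 = [0.544966, 0.882460]
ρ-limits: (tanh 0.544966, tanh 0.882460) = (0.497, 0.708)

(0.497, 0.708)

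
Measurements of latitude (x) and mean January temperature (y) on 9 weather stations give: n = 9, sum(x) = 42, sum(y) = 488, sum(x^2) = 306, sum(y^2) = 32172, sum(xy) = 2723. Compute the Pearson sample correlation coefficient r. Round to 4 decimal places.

0.5623

S_xy = nΣxy − ΣxΣy = 9·2723 − 42·488 = 24507 − 20496 = 4011
S_xx = nΣx² − (Σx)² = 9·306 − 42² = 2754 − 1764 = 990
S_yy = nΣy² − (Σy)² = 9·32172 − 488² = 289548 − 238144 = 51404
r = S_xy / √(S_xx·S_yy) = 4011 / √(990·51404) = 4011 / √50889960 = 4011 / 7133.7199 = 0.5623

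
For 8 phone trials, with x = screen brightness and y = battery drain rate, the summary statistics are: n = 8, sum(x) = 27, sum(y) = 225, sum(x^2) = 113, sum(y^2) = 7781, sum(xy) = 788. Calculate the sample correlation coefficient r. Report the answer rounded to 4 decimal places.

0.1606

Numerator: nΣxy − (Σx)(Σy) = 8·788 − (27)(225) = 229
Denominator: √[(nΣx²−(Σx)²)(nΣy²−(Σy)²)]
  nΣx²−(Σx)² = 8·113 − 729 = 175;  nΣy²−(Σy)² = 8·7781 − 50625 = 11623
  √(175·11623) = √2034025 = 1426.1925
r = 229 / 1426.1925 = 0.1606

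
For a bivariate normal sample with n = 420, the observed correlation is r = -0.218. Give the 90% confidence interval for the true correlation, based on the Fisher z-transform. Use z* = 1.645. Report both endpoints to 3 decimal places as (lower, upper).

z_r = atanh(-0.218) = -0.221555;  SE = 1/√(n−3) = 1/√417 = 0.048970
z-limits: -0.221555 ± 1.645·0.048970 = -0.221555 ± 0.080556 = [-0.302111, -0.140999]
ρ-limits: (tanh -0.302111, tanh -0.140999) = (-0.293, -0.140)

(-0.293, -0.140)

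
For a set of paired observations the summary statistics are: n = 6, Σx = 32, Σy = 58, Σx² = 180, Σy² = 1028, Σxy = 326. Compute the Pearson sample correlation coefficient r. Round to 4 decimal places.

0.2524

S_xy = nΣxy − ΣxΣy = 6·326 − 32·58 = 1956 − 1856 = 100
S_xx = nΣx² − (Σx)² = 6·180 − 32² = 1080 − 1024 = 56
S_yy = nΣy² − (Σy)² = 6·1028 − 58² = 6168 − 3364 = 2804
r = S_xy / √(S_xx·S_yy) = 100 / √(56·2804) = 100 / √157024 = 100 / 396.2625 = 0.2524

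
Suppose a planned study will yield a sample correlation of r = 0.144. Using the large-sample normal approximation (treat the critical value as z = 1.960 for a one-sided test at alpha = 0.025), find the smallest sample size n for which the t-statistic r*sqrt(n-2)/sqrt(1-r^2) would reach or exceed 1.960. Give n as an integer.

184

r√(n−2)/√(1−r²) ≥ 1.960  ⇔  n−2 ≥ (1.960)²·(1−r²)/r²
(1−r²)/r² = (1−0.020736)/0.020736 = 47.2253
n ≥ 2 + 3.8416·47.2253 = 2 + 181.4207 = 183.4207
⌈183.4207⌉ = 184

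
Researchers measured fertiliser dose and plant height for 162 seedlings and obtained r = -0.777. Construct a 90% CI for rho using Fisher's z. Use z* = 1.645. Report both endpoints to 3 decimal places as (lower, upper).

Fisher z: z_r = atanh(r) = ½·ln((1+(-0.777))/(1−(-0.777))) = -1.037755
SE(z) = 1/√(n−3) = 1/√159 = 0.079305
90% ⇒ z* = 1.645; margin = 1.645·0.079305 = 0.130457
CI on z-scale: (-1.168212, -0.907298)
Back-transform: tanh(-1.168212) = -0.823698, tanh(-0.907298) = -0.719833

(-0.824, -0.720)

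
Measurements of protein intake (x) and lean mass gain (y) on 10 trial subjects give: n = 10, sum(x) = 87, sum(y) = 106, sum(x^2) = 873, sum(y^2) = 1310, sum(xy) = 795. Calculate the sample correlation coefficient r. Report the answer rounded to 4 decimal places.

-0.8647

Numerator: nΣxy − (Σx)(Σy) = 10·795 − (87)(106) = -1272
Denominator: √[(nΣx²−(Σx)²)(nΣy²−(Σy)²)]
  nΣx²−(Σx)² = 10·873 − 7569 = 1161;  nΣy²−(Σy)² = 10·1310 − 11236 = 1864
  √(1161·1864) = √2164104 = 1471.0894
r = -1272 / 1471.0894 = -0.8647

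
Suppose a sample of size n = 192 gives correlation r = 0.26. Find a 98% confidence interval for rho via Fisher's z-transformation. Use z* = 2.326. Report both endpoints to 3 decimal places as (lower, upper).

(0.097, 0.410)

Fisher z: z_r = atanh(r) = ½·ln((1+0.26)/(1−0.26)) = 0.266108
SE(z) = 1/√(n−3) = 1/√189 = 0.072739
98% ⇒ z* = 2.326; margin = 2.326·0.072739 = 0.169191
CI on z-scale: (0.096917, 0.435299)
Back-transform: tanh(0.096917) = 0.096615, tanh(0.435299) = 0.409740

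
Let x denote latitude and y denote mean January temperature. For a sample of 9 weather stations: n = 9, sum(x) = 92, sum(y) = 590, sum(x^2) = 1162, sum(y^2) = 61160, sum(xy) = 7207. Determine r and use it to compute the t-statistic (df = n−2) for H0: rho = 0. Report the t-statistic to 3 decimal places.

Numerator: nΣxy − (Σx)(Σy) = 9·7207 − (92)(590) = 10583
Denominator: √[(nΣx²−(Σx)²)(nΣy²−(Σy)²)]
  nΣx²−(Σx)² = 9·1162 − 8464 = 1994;  nΣy²−(Σy)² = 9·61160 − 348100 = 202340
  √(1994·202340) = √403465960 = 20086.4621
r = 10583 / 20086.4621 = 0.5269
t = r·√(n−2)/√(1−r²) = 0.5269·√7 / √(1−0.277624) = 1.394046 / 0.849927 = 1.640

1.640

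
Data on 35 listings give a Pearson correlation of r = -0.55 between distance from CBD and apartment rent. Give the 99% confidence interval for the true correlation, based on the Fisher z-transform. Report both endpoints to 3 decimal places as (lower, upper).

(-0.791, -0.162)

Fisher z: z_r = atanh(r) = ½·ln((1+(-0.55))/(1−(-0.55))) = -0.618381
SE(z) = 1/√(n−3) = 1/√32 = 0.176777
99% ⇒ z* = 2.576; margin = 2.576·0.176777 = 0.455378
CI on z-scale: (-1.073759, -0.163003)
Back-transform: tanh(-1.073759) = -0.790873, tanh(-0.163003) = -0.161575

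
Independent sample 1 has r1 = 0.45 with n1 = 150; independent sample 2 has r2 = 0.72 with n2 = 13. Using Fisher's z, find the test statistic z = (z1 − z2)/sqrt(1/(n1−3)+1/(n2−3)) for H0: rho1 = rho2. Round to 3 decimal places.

-1.294

Fisher z-transforms: z1 = atanh(0.45) = 0.484700, z2 = atanh(0.72) = 0.907645; difference d = -0.422945
Var(d) = 1/147 + 1/10 = 0.0068027 + 0.1000000 = 0.1068027
z = d/√Var(d) = -0.422945 / √0.1068027 = -0.422945 / 0.326807 = -1.294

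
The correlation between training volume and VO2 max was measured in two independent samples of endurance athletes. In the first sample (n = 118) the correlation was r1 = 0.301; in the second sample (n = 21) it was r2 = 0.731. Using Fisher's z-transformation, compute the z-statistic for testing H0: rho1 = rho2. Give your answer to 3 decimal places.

z1 = atanh(0.301) = 0.310619,  z2 = atanh(0.731) = 0.930872
SE = √(1/(n1−3) + 1/(n2−3)) = √(1/115 + 1/18) = √(0.0086957 + 0.0555556) = √0.0642513 = 0.253478
z = (z1 − z2)/SE = (0.310619 − 0.930872) / 0.253478 = -0.620253 / 0.253478 = -2.447

-2.447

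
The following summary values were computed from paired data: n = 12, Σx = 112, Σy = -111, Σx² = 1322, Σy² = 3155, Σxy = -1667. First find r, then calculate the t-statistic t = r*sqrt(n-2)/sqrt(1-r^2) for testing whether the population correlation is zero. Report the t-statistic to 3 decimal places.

Numerator: nΣxy − (Σx)(Σy) = 12·(-1667) − (112)(-111) = -7572
Denominator: √[(nΣx²−(Σx)²)(nΣy²−(Σy)²)]
  nΣx²−(Σx)² = 12·1322 − 12544 = 3320;  nΣy²−(Σy)² = 12·3155 − 12321 = 25539
  √(3320·25539) = √84789480 = 9208.1203
r = -7572 / 9208.1203 = -0.8223
t = r·√(n−2)/√(1−r²) = -0.8223·√10 / √(1−0.676177) = -2.600341 / 0.569054 = -4.570

-4.570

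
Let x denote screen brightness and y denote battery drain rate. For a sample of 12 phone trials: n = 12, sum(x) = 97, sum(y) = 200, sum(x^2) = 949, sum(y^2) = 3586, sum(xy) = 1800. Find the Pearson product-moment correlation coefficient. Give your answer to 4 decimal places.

S_xy = nΣxy − ΣxΣy = 12·1800 − 97·200 = 21600 − 19400 = 2200
S_xx = nΣx² − (Σx)² = 12·949 − 97² = 11388 − 9409 = 1979
S_yy = nΣy² − (Σy)² = 12·3586 − 200² = 43032 − 40000 = 3032
r = S_xy / √(S_xx·S_yy) = 2200 / √(1979·3032) = 2200 / √6000328 = 2200 / 2449.5567 = 0.8981

0.8981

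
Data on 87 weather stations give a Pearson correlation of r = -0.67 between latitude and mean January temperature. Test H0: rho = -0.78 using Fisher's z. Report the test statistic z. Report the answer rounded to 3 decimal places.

z_r = atanh(-0.67) = -0.810743,  z_0 = atanh(-0.78) = -1.045371
SE = 1/√(n−3) = 1/√84 = 0.109109
z = (z_r − z_0)/SE = (-0.810743 − (-1.045371)) / 0.109109 = 0.234628 / 0.109109 = 2.150

2.150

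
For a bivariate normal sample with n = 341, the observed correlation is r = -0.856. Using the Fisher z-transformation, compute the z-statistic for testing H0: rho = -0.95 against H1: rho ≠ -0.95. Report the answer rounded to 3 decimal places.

Fisher z: atanh(-0.856) = -1.278183, atanh(-0.95) = -1.831781
z = (z_r − z_0)·√(n−3) = (-1.278183 − (-1.831781))·√338 = 0.553598 · 18.384776 = 10.178

10.178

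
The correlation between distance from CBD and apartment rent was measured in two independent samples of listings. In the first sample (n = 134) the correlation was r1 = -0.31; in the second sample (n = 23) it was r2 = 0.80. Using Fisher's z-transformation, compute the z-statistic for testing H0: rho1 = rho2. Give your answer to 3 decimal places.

z1 = atanh(-0.31) = -0.320545,  z2 = atanh(0.80) = 1.098612
SE = √(1/(n1−3) + 1/(n2−3)) = √(1/131 + 1/20) = √(0.0076336 + 0.0500000) = √0.0576336 = 0.240070
z = (z1 − z2)/SE = (-0.320545 − 1.098612) / 0.240070 = -1.419157 / 0.240070 = -5.911

-5.911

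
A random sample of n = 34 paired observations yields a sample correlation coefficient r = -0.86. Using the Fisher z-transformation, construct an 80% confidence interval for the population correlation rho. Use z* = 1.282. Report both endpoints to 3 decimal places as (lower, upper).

(-0.909, -0.787)

z_r = atanh(-0.86) = -1.293345;  SE = 1/√(n−3) = 1/√31 = 0.179605
z-limits: -1.293345 ± 1.282·0.179605 = -1.293345 ± 0.230254 = [-1.523599, -1.063091]
ρ-limits: (tanh -1.523599, tanh -1.063091) = (-0.909, -0.787)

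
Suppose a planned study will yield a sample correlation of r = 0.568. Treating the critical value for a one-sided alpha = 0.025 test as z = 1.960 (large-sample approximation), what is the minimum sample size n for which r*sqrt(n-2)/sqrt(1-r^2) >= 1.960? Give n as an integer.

11

Need r·√(n−2)/√(1−r²) ≥ 1.960
√(n−2) ≥ 1.960·√(1−0.322624) / 0.568 = 1.960·0.823029 / 0.568 = 2.8400
n−2 ≥ 8.0656  ⇒  n ≥ 10.0656
Smallest integer n = 11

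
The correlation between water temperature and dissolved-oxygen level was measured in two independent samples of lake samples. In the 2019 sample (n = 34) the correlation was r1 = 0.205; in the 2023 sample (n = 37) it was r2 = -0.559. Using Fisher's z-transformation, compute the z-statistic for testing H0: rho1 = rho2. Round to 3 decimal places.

3.380

Fisher z-transforms: z1 = atanh(0.205) = 0.207946, z2 = atanh(-0.559) = -0.631377; difference d = 0.839323
Var(d) = 1/31 + 1/34 = 0.0322581 + 0.0294118 = 0.0616699
z = d/√Var(d) = 0.839323 / √0.0616699 = 0.839323 / 0.248334 = 3.380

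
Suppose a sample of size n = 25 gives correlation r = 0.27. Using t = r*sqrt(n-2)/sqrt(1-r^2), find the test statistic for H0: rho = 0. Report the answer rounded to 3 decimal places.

1.345

1 − r² = 1 − 0.0729 = 0.9271;  √(1−r²) = 0.962860
√(n−2) = √23 = 4.795832
t = r·√(n−2)/√(1−r²) = 0.27 · 4.795832 / 0.962860 = 1.345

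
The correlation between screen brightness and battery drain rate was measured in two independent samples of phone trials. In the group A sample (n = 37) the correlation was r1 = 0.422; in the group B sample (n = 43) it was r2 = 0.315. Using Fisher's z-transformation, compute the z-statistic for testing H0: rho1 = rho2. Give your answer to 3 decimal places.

Fisher z-transforms: z1 = atanh(0.422) = 0.450123, z2 = atanh(0.315) = 0.326087; difference d = 0.124036
Var(d) = 1/34 + 1/40 = 0.0294118 + 0.0250000 = 0.0544118
z = d/√Var(d) = 0.124036 / √0.0544118 = 0.124036 / 0.233263 = 0.532

0.532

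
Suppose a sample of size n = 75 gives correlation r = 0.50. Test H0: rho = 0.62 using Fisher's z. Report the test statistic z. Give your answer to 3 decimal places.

-1.491

z_r = atanh(0.50) = 0.549306,  z_0 = atanh(0.62) = 0.725005
SE = 1/√(n−3) = 1/√72 = 0.117851
z = (z_r − z_0)/SE = (0.549306 − 0.725005) / 0.117851 = -0.175699 / 0.117851 = -1.491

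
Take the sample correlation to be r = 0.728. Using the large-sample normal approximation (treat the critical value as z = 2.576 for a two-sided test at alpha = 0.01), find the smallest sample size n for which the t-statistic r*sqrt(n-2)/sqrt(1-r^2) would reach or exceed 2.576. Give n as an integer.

Need r·√(n−2)/√(1−r²) ≥ 2.576
√(n−2) ≥ 2.576·√(1−0.529984) / 0.728 = 2.576·0.685577 / 0.728 = 2.4259
n−2 ≥ 5.8850  ⇒  n ≥ 7.8850
Smallest integer n = 8

8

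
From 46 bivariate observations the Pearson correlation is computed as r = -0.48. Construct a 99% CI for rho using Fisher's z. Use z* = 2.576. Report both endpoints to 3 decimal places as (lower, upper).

Fisher z: z_r = atanh(r) = ½·ln((1+(-0.48))/(1−(-0.48))) = -0.522984
SE(z) = 1/√(n−3) = 1/√43 = 0.152499
99% ⇒ z* = 2.576; margin = 2.576·0.152499 = 0.392837
CI on z-scale: (-0.915821, -0.130147)
Back-transform: tanh(-0.915821) = -0.723914, tanh(-0.130147) = -0.129417

(-0.724, -0.129)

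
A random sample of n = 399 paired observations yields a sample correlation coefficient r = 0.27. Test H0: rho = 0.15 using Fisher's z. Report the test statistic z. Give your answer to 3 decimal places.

z_r = atanh(0.27) = 0.276864,  z_0 = atanh(0.15) = 0.151140
SE = 1/√(n−3) = 1/√396 = 0.050252
z = (z_r − z_0)/SE = (0.276864 − 0.151140) / 0.050252 = 0.125724 / 0.050252 = 2.502

2.502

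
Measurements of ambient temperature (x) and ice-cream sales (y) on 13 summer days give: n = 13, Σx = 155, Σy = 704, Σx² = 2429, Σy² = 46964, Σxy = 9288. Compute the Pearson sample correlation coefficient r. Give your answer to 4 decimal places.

0.3946

S_xy = nΣxy − ΣxΣy = 13·9288 − 155·704 = 120744 − 109120 = 11624
S_xx = nΣx² − (Σx)² = 13·2429 − 155² = 31577 − 24025 = 7552
S_yy = nΣy² − (Σy)² = 13·46964 − 704² = 610532 − 495616 = 114916
r = S_xy / √(S_xx·S_yy) = 11624 / √(7552·114916) = 11624 / √867845632 = 11624 / 29459.2198 = 0.3946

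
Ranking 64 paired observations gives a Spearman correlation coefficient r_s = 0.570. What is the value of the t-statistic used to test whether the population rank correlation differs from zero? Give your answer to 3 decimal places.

1 − r_s² = 1 − 0.324900 = 0.675100;  √(1−r_s²) = 0.821645
√(n−2) = √62 = 7.874008
t = r_s·√(n−2)/√(1−r_s²) = 0.570 · 7.874008 / 0.821645 = 5.462

5.462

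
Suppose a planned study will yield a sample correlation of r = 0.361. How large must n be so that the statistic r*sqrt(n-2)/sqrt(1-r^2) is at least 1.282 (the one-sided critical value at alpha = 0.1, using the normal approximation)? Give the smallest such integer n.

Need r·√(n−2)/√(1−r²) ≥ 1.282
√(n−2) ≥ 1.282·√(1−0.130321) / 0.361 = 1.282·0.932566 / 0.361 = 3.3118
n−2 ≥ 10.9680  ⇒  n ≥ 12.9680
Smallest integer n = 13

13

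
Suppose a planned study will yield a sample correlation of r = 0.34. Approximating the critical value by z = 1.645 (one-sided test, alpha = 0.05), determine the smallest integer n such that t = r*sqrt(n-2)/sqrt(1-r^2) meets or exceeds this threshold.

r√(n−2)/√(1−r²) ≥ 1.645  ⇔  n−2 ≥ (1.645)²·(1−r²)/r²
(1−r²)/r² = (1−0.1156)/0.1156 = 7.6505
n ≥ 2 + 2.706025·7.6505 = 2 + 20.7024 = 22.7024
⌈22.7024⌉ = 23

23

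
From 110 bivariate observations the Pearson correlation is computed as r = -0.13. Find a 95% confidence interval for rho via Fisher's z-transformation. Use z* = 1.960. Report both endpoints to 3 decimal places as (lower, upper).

z_r = atanh(-0.13) = -0.130740;  SE = 1/√(n−3) = 1/√107 = 0.096674
z-limits: -0.130740 ± 1.960·0.096674 = -0.130740 ± 0.189481 = [-0.320221, 0.058741]
ρ-limits: (tanh -0.320221, tanh 0.058741) = (-0.310, 0.059)

(-0.310, 0.059)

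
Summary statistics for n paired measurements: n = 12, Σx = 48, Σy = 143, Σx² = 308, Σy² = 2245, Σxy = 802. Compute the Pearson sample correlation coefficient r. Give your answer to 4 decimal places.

0.9182

Numerator: nΣxy − (Σx)(Σy) = 12·802 − (48)(143) = 2760
Denominator: √[(nΣx²−(Σx)²)(nΣy²−(Σy)²)]
  nΣx²−(Σx)² = 12·308 − 2304 = 1392;  nΣy²−(Σy)² = 12·2245 − 20449 = 6491
  √(1392·6491) = √9035472 = 3005.9062
r = 2760 / 3005.9062 = 0.9182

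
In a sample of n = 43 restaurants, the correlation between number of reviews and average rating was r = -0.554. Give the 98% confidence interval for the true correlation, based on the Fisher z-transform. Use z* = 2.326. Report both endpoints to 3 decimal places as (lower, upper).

(-0.758, -0.251)

Fisher z: z_r = atanh(r) = ½·ln((1+(-0.554))/(1−(-0.554))) = -0.624134
SE(z) = 1/√(n−3) = 1/√40 = 0.158114
98% ⇒ z* = 2.326; margin = 2.326·0.158114 = 0.367773
CI on z-scale: (-0.991907, -0.256361)
Back-transform: tanh(-0.991907) = -0.758174, tanh(-0.256361) = -0.250889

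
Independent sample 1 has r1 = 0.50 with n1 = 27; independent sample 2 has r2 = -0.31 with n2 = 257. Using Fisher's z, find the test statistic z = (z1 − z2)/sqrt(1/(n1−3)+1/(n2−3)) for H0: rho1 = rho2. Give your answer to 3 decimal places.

Fisher z-transforms: z1 = atanh(0.50) = 0.549306, z2 = atanh(-0.31) = -0.320545; difference d = 0.869851
Var(d) = 1/24 + 1/254 = 0.0416667 + 0.0039370 = 0.0456037
z = d/√Var(d) = 0.869851 / √0.0456037 = 0.869851 / 0.213550 = 4.073

4.073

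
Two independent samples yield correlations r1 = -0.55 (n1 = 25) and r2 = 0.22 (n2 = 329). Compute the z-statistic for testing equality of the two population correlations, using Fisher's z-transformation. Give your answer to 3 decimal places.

Fisher z-transforms: z1 = atanh(-0.55) = -0.618381, z2 = atanh(0.22) = 0.223656; difference d = -0.842037
Var(d) = 1/22 + 1/326 = 0.0454545 + 0.0030675 = 0.0485220
z = d/√Var(d) = -0.842037 / √0.0485220 = -0.842037 / 0.220277 = -3.823

-3.823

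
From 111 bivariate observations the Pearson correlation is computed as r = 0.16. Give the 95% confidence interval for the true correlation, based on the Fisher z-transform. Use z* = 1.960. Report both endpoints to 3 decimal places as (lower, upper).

(-0.027, 0.336)

z_r = atanh(0.16) = 0.161387;  SE = 1/√(n−3) = 1/√108 = 0.096225
z-limits: 0.161387 ± 1.960·0.096225 = 0.161387 ± 0.188601 = [-0.027214, 0.349988]
ρ-limits: (tanh -0.027214, tanh 0.349988) = (-0.027, 0.336)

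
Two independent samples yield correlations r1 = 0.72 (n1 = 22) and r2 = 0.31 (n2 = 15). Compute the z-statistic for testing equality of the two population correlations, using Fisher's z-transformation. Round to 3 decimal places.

1.592

z1 = atanh(0.72) = 0.907645,  z2 = atanh(0.31) = 0.320545
SE = √(1/(n1−3) + 1/(n2−3)) = √(1/19 + 1/12) = √(0.0526316 + 0.0833333) = √0.1359649 = 0.368734
z = (z1 − z2)/SE = (0.907645 − 0.320545) / 0.368734 = 0.587100 / 0.368734 = 1.592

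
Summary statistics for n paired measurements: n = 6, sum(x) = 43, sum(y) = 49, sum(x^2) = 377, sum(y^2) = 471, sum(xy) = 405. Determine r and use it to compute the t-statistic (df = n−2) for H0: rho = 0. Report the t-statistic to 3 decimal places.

Numerator: nΣxy − (Σx)(Σy) = 6·405 − (43)(49) = 323
Denominator: √[(nΣx²−(Σx)²)(nΣy²−(Σy)²)]
  nΣx²−(Σx)² = 6·377 − 1849 = 413;  nΣy²−(Σy)² = 6·471 − 2401 = 425
  √(413·425) = √175525 = 418.9570
r = 323 / 418.9570 = 0.7710
t = r·√(n−2)/√(1−r²) = 0.7710·√4 / √(1−0.594441) = 1.542000 / 0.636835 = 2.421

2.421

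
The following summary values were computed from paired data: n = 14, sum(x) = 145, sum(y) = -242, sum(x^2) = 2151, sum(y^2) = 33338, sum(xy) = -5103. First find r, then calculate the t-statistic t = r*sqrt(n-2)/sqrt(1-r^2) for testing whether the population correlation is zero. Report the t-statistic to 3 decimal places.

Numerator: nΣxy − (Σx)(Σy) = 14·(-5103) − (145)(-242) = -36352
Denominator: √[(nΣx²−(Σx)²)(nΣy²−(Σy)²)]
  nΣx²−(Σx)² = 14·2151 − 21025 = 9089;  nΣy²−(Σy)² = 14·33338 − 58564 = 408168
  √(9089·408168) = √3709838952 = 60908.4473
r = -36352 / 60908.4473 = -0.5968
t = r·√(n−2)/√(1−r²) = -0.5968·√12 / √(1−0.356170) = -2.067376 / 0.802390 = -2.577

-2.577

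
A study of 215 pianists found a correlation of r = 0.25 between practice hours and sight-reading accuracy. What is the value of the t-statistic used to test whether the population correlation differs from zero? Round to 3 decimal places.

3.768

t = r·√(n−2) / √(1−r²) with r = 0.25, n = 215
  = 0.25·√213 / √(1 − 0.0625)
  = 0.25·14.594520 / 0.968246
  = 3.648630 / 0.968246 = 3.768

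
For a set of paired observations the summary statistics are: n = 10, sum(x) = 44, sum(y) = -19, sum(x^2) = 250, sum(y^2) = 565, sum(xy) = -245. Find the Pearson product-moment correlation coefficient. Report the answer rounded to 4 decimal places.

-0.9345

Numerator: nΣxy − (Σx)(Σy) = 10·(-245) − (44)(-19) = -1614
Denominator: √[(nΣx²−(Σx)²)(nΣy²−(Σy)²)]
  nΣx²−(Σx)² = 10·250 − 1936 = 564;  nΣy²−(Σy)² = 10·565 − 361 = 5289
  √(564·5289) = √2982996 = 1727.1352
r = -1614 / 1727.1352 = -0.9345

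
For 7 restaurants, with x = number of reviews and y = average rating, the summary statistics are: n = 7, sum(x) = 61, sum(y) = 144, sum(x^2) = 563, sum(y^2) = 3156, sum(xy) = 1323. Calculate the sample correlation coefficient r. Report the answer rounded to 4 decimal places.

0.8733

Numerator: nΣxy − (Σx)(Σy) = 7·1323 − (61)(144) = 477
Denominator: √[(nΣx²−(Σx)²)(nΣy²−(Σy)²)]
  nΣx²−(Σx)² = 7·563 − 3721 = 220;  nΣy²−(Σy)² = 7·3156 − 20736 = 1356
  √(220·1356) = √298320 = 546.1868
r = 477 / 546.1868 = 0.8733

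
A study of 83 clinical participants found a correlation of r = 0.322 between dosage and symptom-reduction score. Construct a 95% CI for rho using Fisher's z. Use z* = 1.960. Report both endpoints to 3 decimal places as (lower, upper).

(0.114, 0.503)

Fisher z: z_r = atanh(r) = ½·ln((1+0.322)/(1−0.322)) = 0.333877
SE(z) = 1/√(n−3) = 1/√80 = 0.111803
95% ⇒ z* = 1.960; margin = 1.960·0.111803 = 0.219134
CI on z-scale: (0.114743, 0.553011)
Back-transform: tanh(0.114743) = 0.114242, tanh(0.553011) = 0.502773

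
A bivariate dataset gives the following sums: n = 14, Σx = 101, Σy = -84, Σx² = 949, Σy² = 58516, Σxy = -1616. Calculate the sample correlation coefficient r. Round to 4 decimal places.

-0.2825

Numerator: nΣxy − (Σx)(Σy) = 14·(-1616) − (101)(-84) = -14140
Denominator: √[(nΣx²−(Σx)²)(nΣy²−(Σy)²)]
  nΣx²−(Σx)² = 14·949 − 10201 = 3085;  nΣy²−(Σy)² = 14·58516 − 7056 = 812168
  √(3085·812168) = √2505538280 = 50055.3522
r = -14140 / 50055.3522 = -0.2825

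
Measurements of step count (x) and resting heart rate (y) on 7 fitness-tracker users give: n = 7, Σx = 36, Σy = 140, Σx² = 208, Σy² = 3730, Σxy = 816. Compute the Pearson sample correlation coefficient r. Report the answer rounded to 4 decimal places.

Numerator: nΣxy − (Σx)(Σy) = 7·816 − (36)(140) = 672
Denominator: √[(nΣx²−(Σx)²)(nΣy²−(Σy)²)]
  nΣx²−(Σx)² = 7·208 − 1296 = 160;  nΣy²−(Σy)² = 7·3730 − 19600 = 6510
  √(160·6510) = √1041600 = 1020.5881
r = 672 / 1020.5881 = 0.6584

0.6584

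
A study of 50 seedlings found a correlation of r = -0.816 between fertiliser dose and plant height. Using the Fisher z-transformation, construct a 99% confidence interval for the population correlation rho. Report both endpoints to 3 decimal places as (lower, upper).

(-0.909, -0.646)

z_r = atanh(-0.816) = -1.144728;  SE = 1/√(n−3) = 1/√47 = 0.145865
z-limits: -1.144728 ± 2.576·0.145865 = -1.144728 ± 0.375748 = [-1.520476, -0.768980]
ρ-limits: (tanh -1.520476, tanh -0.768980) = (-0.909, -0.646)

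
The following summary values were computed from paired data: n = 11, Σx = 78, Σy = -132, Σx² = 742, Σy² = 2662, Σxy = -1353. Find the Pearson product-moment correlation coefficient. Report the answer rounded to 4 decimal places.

-0.9241

Numerator: nΣxy − (Σx)(Σy) = 11·(-1353) − (78)(-132) = -4587
Denominator: √[(nΣx²−(Σx)²)(nΣy²−(Σy)²)]
  nΣx²−(Σx)² = 11·742 − 6084 = 2078;  nΣy²−(Σy)² = 11·2662 − 17424 = 11858
  √(2078·11858) = √24640924 = 4963.9625
r = -4587 / 4963.9625 = -0.9241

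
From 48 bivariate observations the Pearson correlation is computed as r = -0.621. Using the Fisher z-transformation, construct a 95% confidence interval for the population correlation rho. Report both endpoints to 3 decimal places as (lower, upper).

(-0.769, -0.409)

Fisher z: z_r = atanh(r) = ½·ln((1+(-0.621))/(1−(-0.621))) = -0.726631
SE(z) = 1/√(n−3) = 1/√45 = 0.149071
95% ⇒ z* = 1.960; margin = 1.960·0.149071 = 0.292179
CI on z-scale: (-1.018810, -0.434452)
Back-transform: tanh(-1.018810) = -0.769381, tanh(-0.434452) = -0.409035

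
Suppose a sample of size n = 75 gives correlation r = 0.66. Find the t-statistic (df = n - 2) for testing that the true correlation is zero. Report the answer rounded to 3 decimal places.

t = r·√(n−2) / √(1−r²) with r = 0.66, n = 75
  = 0.66·√73 / √(1 − 0.4356)
  = 0.66·8.544004 / 0.751266
  = 5.639043 / 0.751266 = 7.506

7.506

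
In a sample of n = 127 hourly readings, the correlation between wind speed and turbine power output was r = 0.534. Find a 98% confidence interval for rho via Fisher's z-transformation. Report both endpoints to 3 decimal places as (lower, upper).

z_r = atanh(0.534) = 0.595724;  SE = 1/√(n−3) = 1/√124 = 0.089803
z-limits: 0.595724 ± 2.326·0.089803 = 0.595724 ± 0.208882 = [0.386842, 0.804606]
ρ-limits: (tanh 0.386842, tanh 0.804606) = (0.369, 0.667)

(0.369, 0.667)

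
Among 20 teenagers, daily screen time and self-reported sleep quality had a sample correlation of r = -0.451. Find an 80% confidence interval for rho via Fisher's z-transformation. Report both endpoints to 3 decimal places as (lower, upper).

z_r = atanh(-0.451) = -0.485955;  SE = 1/√(n−3) = 1/√17 = 0.242536
z-limits: -0.485955 ± 1.282·0.242536 = -0.485955 ± 0.310931 = [-0.796886, -0.175024]
ρ-limits: (tanh -0.796886, tanh -0.175024) = (-0.662, -0.173)

(-0.662, -0.173)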